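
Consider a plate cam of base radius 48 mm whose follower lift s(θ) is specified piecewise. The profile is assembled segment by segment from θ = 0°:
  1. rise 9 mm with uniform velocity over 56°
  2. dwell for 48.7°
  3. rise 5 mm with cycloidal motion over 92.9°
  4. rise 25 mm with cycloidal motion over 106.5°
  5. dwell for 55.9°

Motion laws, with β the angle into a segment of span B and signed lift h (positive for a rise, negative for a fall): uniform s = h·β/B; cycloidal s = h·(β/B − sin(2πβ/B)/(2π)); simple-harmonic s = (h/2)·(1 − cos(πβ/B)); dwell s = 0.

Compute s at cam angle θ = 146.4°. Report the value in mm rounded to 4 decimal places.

seg 1 [0°–56°] uniform, h=9: full span → s += 9 → s = 9.0000
seg 2 [56°–104.7°] dwell: s stays 9.0000
seg 3 [104.7°–197.6°] cycloidal, h=5: θ=146.4° here. β=41.7, B=92.9. 5·(0.4489 − sin(2π·0.4489)/(2π)) = 1.9931 → s = 10.9931

10.9931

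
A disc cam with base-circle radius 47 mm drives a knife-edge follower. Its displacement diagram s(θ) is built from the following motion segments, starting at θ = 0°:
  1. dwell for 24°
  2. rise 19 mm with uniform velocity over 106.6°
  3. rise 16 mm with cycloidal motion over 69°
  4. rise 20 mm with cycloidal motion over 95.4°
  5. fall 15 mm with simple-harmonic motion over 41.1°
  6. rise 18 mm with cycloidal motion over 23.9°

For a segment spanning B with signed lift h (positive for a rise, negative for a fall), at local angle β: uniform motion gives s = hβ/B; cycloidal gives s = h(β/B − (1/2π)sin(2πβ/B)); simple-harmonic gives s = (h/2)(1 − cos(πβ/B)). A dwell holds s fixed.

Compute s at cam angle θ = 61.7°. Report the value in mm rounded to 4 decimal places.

seg 1 [0°–24°] dwell: s stays 0.0000
seg 2 [24°–130.6°] uniform, h=19: θ=61.7° here. β=37.7, B=106.6. 19·37.7/106.6 = 6.7195 → s = 6.7195

6.7195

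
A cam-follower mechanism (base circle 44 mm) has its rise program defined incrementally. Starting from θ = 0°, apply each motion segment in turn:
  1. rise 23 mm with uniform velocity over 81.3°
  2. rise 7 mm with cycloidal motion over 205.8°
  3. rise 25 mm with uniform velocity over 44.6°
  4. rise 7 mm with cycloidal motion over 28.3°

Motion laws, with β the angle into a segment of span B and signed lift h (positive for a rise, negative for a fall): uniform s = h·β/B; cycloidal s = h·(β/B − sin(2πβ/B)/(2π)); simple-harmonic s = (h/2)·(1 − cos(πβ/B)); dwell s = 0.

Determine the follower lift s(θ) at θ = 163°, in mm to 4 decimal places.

seg 1 [0°–81.3°] uniform, h=23: full span → s += 23 → s = 23.0000
seg 2 [81.3°–287.1°] cycloidal, h=7: θ=163° here. β=81.7, B=205.8. 7·(0.3970 − sin(2π·0.3970)/(2π)) = 2.1071 → s = 25.1071

25.1071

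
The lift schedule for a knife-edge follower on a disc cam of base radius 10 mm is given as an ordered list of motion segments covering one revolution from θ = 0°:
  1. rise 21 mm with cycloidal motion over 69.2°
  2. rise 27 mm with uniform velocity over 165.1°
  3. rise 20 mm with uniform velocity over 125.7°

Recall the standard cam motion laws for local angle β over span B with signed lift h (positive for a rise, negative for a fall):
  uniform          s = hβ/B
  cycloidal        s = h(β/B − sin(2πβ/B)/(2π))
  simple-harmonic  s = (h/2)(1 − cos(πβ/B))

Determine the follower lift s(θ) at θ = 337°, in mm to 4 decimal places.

seg 1 [0°–69.2°] cycloidal, h=21: full span → s += 21 → s = 21.0000
seg 2 [69.2°–234.3°] uniform, h=27: full span → s += 27 → s = 48.0000
seg 3 [234.3°–360°] uniform, h=20: θ=337° here. β=102.7, B=125.7. 20·102.7/125.7 = 16.3405 → s = 64.3405

64.3405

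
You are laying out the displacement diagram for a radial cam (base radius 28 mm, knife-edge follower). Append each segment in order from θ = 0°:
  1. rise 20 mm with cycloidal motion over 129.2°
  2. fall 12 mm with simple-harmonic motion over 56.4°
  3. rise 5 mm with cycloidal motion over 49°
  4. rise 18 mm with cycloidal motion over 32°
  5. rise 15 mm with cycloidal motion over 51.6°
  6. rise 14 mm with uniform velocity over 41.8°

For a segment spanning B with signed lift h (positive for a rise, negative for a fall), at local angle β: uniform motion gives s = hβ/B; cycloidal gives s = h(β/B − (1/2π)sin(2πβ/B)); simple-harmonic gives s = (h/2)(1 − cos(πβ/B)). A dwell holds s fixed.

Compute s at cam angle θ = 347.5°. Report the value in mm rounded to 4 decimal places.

seg 1 [0°–129.2°] cycloidal, h=20: full span → s += 20 → s = 20.0000
seg 2 [129.2°–185.6°] simple-harmonic, h=-12: full span → s += -12 → s = 8.0000
seg 3 [185.6°–234.6°] cycloidal, h=5: full span → s += 5 → s = 13.0000
seg 4 [234.6°–266.6°] cycloidal, h=18: full span → s += 18 → s = 31.0000
seg 5 [266.6°–318.2°] cycloidal, h=15: full span → s += 15 → s = 46.0000
seg 6 [318.2°–360°] uniform, h=14: θ=347.5° here. β=29.3, B=41.8. 14·29.3/41.8 = 9.8134 → s = 55.8134

55.8134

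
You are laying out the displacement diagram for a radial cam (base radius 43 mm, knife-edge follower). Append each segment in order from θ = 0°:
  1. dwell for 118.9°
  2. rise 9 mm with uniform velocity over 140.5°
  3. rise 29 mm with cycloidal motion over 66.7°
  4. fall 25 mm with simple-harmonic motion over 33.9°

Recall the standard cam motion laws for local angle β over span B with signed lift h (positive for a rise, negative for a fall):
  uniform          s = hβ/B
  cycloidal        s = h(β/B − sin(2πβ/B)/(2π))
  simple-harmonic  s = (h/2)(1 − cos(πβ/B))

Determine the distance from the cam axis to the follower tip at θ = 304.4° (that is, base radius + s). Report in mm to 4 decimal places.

seg 1 [0°–118.9°] dwell: s stays 0.0000
seg 2 [118.9°–259.4°] uniform, h=9: full span → s += 9 → s = 9.0000
seg 3 [259.4°–326.1°] cycloidal, h=29: θ=304.4° here. β=45, B=66.7. 29·(0.6747 − sin(2π·0.6747)/(2π)) = 23.6732 → s = 32.6732
radial distance = base radius + s = 43 + 32.6732 = 75.6732

75.6732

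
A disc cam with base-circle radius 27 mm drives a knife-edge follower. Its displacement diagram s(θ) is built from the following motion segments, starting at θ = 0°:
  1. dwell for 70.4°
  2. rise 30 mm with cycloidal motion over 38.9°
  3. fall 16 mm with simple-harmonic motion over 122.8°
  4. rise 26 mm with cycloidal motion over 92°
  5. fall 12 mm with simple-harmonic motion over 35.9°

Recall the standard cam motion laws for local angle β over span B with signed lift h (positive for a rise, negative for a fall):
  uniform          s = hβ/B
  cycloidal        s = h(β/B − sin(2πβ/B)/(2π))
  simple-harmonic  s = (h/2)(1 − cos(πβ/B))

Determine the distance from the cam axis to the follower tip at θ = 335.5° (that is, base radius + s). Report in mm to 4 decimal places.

seg 1 [0°–70.4°] dwell: s stays 0.0000
seg 2 [70.4°–109.3°] cycloidal, h=30: full span → s += 30 → s = 30.0000
seg 3 [109.3°–232.1°] simple-harmonic, h=-16: full span → s += -16 → s = 14.0000
seg 4 [232.1°–324.1°] cycloidal, h=26: full span → s += 26 → s = 40.0000
seg 5 [324.1°–360°] simple-harmonic, h=-12: θ=335.5° here. β=11.4, B=35.9. -12/2·(1 − cos(π·0.3175)) = -2.7461 → s = 37.2539
radial distance = base radius + s = 27 + 37.2539 = 64.2539

64.2539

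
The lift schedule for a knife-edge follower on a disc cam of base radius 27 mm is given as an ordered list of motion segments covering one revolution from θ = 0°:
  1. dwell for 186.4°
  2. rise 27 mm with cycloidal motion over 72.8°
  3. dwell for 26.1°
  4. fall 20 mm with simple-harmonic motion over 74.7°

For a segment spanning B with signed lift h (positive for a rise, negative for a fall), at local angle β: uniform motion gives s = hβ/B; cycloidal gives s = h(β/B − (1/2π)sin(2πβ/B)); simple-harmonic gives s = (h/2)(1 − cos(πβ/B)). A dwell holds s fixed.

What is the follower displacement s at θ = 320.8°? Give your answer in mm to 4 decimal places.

seg 1 [0°–186.4°] dwell: s stays 0.0000
seg 2 [186.4°–259.2°] cycloidal, h=27: full span → s += 27 → s = 27.0000
seg 3 [259.2°–285.3°] dwell: s stays 27.0000
seg 4 [285.3°–360°] simple-harmonic, h=-20: θ=320.8° here. β=35.5, B=74.7. -20/2·(1 − cos(π·0.4752)) = -9.2227 → s = 17.7773

17.7773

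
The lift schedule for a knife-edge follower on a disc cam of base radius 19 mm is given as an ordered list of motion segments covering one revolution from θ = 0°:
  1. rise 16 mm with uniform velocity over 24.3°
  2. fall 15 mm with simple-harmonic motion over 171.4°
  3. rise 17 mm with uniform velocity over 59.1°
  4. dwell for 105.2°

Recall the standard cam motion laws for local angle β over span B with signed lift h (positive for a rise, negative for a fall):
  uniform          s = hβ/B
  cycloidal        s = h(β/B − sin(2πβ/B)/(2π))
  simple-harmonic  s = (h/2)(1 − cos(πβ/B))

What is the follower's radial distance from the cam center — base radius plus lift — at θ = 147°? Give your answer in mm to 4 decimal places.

seg 1 [0°–24.3°] uniform, h=16: full span → s += 16 → s = 16.0000
seg 2 [24.3°–195.7°] simple-harmonic, h=-15: θ=147° here. β=122.7, B=171.4. -15/2·(1 − cos(π·0.7159)) = -12.2053 → s = 3.7947
radial distance = base radius + s = 19 + 3.7947 = 22.7947

22.7947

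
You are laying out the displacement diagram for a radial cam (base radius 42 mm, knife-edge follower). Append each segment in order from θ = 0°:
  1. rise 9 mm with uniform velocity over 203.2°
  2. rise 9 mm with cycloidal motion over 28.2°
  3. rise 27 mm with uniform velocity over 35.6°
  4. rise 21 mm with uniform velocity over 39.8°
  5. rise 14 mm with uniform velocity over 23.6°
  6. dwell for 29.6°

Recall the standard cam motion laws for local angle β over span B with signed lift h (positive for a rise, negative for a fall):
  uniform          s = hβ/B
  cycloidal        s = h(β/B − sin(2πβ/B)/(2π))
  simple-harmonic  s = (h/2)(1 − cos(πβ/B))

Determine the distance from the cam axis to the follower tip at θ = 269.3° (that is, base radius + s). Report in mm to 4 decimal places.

seg 1 [0°–203.2°] uniform, h=9: full span → s += 9 → s = 9.0000
seg 2 [203.2°–231.4°] cycloidal, h=9: full span → s += 9 → s = 18.0000
seg 3 [231.4°–267°] uniform, h=27: full span → s += 27 → s = 45.0000
seg 4 [267°–306.8°] uniform, h=21: θ=269.3° here. β=2.3, B=39.8. 21·2.3/39.8 = 1.2136 → s = 46.2136
radial distance = base radius + s = 42 + 46.2136 = 88.2136

88.2136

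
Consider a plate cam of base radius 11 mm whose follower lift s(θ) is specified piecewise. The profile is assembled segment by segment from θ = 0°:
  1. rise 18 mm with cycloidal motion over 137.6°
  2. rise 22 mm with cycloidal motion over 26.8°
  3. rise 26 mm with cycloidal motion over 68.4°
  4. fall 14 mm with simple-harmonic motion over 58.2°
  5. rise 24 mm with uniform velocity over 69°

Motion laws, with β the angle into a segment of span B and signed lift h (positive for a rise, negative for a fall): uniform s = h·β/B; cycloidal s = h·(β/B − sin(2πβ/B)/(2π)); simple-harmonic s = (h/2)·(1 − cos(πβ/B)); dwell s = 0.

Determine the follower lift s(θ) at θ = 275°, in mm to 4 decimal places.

seg 1 [0°–137.6°] cycloidal, h=18: full span → s += 18 → s = 18.0000
seg 2 [137.6°–164.4°] cycloidal, h=22: full span → s += 22 → s = 40.0000
seg 3 [164.4°–232.8°] cycloidal, h=26: full span → s += 26 → s = 66.0000
seg 4 [232.8°–291°] simple-harmonic, h=-14: θ=275° here. β=42.2, B=58.2. -14/2·(1 − cos(π·0.7251)) = -11.5476 → s = 54.4524

54.4524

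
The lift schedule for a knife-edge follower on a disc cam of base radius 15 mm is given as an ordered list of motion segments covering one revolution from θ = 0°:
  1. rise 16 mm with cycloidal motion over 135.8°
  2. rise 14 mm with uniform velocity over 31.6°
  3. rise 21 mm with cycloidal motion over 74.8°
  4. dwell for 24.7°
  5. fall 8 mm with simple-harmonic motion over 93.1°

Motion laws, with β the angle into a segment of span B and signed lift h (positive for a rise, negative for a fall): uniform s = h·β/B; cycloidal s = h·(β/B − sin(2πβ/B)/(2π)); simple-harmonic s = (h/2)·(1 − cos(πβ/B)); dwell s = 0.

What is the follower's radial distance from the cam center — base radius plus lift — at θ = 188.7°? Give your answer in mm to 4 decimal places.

seg 1 [0°–135.8°] cycloidal, h=16: full span → s += 16 → s = 16.0000
seg 2 [135.8°–167.4°] uniform, h=14: full span → s += 14 → s = 30.0000
seg 3 [167.4°–242.2°] cycloidal, h=21: θ=188.7° here. β=21.3, B=74.8. 21·(0.2848 − sin(2π·0.2848)/(2π)) = 2.7171 → s = 32.7171
radial distance = base radius + s = 15 + 32.7171 = 47.7171

47.7171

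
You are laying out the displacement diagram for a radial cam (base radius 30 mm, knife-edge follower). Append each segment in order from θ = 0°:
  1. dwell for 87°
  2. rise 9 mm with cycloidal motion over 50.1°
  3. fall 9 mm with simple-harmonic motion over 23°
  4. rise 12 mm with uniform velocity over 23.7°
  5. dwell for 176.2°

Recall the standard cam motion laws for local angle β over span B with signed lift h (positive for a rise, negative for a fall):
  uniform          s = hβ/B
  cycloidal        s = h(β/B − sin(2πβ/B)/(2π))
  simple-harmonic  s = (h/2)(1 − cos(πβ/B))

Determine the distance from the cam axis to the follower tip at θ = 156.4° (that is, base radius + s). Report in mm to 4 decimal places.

seg 1 [0°–87°] dwell: s stays 0.0000
seg 2 [87°–137.1°] cycloidal, h=9: full span → s += 9 → s = 9.0000
seg 3 [137.1°–160.1°] simple-harmonic, h=-9: θ=156.4° here. β=19.3, B=23. -9/2·(1 − cos(π·0.8391)) = -8.4374 → s = 0.5626
radial distance = base radius + s = 30 + 0.5626 = 30.5626

30.5626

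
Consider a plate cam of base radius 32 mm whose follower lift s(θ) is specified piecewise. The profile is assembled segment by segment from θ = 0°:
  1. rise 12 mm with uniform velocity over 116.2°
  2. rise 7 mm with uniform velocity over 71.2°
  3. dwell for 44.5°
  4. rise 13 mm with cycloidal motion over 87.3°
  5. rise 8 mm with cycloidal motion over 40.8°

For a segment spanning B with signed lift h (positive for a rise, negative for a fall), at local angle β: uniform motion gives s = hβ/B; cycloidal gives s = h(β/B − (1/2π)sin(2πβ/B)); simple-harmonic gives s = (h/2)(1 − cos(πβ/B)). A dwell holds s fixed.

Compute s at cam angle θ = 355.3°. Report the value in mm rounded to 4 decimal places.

seg 1 [0°–116.2°] uniform, h=12: full span → s += 12 → s = 12.0000
seg 2 [116.2°–187.4°] uniform, h=7: full span → s += 7 → s = 19.0000
seg 3 [187.4°–231.9°] dwell: s stays 19.0000
seg 4 [231.9°–319.2°] cycloidal, h=13: full span → s += 13 → s = 32.0000
seg 5 [319.2°–360°] cycloidal, h=8: θ=355.3° here. β=36.1, B=40.8. 8·(0.8848 − sin(2π·0.8848)/(2π)) = 7.9216 → s = 39.9216

39.9216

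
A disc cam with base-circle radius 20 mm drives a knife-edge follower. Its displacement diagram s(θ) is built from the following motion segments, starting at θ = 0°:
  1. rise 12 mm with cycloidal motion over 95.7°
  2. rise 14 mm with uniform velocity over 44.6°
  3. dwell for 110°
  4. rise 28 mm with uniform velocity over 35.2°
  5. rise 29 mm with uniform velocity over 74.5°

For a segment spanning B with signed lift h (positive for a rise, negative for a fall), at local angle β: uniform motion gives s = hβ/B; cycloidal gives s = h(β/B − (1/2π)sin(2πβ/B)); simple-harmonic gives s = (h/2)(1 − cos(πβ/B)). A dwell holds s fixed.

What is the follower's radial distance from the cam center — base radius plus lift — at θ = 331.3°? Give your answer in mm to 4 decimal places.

seg 1 [0°–95.7°] cycloidal, h=12: full span → s += 12 → s = 12.0000
seg 2 [95.7°–140.3°] uniform, h=14: full span → s += 14 → s = 26.0000
seg 3 [140.3°–250.3°] dwell: s stays 26.0000
seg 4 [250.3°–285.5°] uniform, h=28: full span → s += 28 → s = 54.0000
seg 5 [285.5°–360°] uniform, h=29: θ=331.3° here. β=45.8, B=74.5. 29·45.8/74.5 = 17.8282 → s = 71.8282
radial distance = base radius + s = 20 + 71.8282 = 91.8282

91.8282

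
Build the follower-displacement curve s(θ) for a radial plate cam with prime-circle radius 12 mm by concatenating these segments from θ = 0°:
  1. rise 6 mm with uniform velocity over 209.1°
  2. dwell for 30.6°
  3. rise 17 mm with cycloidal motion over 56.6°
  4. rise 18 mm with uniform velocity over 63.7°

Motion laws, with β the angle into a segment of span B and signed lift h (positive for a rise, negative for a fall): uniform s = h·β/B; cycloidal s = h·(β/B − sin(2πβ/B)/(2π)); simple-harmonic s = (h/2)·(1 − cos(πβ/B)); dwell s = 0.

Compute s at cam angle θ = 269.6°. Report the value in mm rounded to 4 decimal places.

seg 1 [0°–209.1°] uniform, h=6: full span → s += 6 → s = 6.0000
seg 2 [209.1°–239.7°] dwell: s stays 6.0000
seg 3 [239.7°–296.3°] cycloidal, h=17: θ=269.6° here. β=29.9, B=56.6. 17·(0.5283 − sin(2π·0.5283)/(2π)) = 9.4586 → s = 15.4586

15.4586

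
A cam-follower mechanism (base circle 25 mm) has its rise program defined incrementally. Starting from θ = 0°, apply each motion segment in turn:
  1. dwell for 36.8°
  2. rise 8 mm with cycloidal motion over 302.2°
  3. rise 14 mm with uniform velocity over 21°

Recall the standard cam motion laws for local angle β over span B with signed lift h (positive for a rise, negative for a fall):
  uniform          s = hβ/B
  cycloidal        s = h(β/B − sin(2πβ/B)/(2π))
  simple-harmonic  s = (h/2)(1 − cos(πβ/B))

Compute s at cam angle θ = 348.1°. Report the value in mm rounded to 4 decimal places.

seg 1 [0°–36.8°] dwell: s stays 0.0000
seg 2 [36.8°–339°] cycloidal, h=8: full span → s += 8 → s = 8.0000
seg 3 [339°–360°] uniform, h=14: θ=348.1° here. β=9.1, B=21. 14·9.1/21 = 6.0667 → s = 14.0667

14.0667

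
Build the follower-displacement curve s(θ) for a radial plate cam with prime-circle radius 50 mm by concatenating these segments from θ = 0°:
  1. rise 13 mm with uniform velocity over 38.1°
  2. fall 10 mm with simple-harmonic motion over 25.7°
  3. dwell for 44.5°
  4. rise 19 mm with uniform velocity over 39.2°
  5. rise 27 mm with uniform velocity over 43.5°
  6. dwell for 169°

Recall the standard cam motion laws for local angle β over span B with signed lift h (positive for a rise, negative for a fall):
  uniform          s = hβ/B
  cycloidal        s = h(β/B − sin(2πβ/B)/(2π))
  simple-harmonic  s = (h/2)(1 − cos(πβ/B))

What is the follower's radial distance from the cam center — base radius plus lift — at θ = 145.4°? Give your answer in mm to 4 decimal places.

seg 1 [0°–38.1°] uniform, h=13: full span → s += 13 → s = 13.0000
seg 2 [38.1°–63.8°] simple-harmonic, h=-10: full span → s += -10 → s = 3.0000
seg 3 [63.8°–108.3°] dwell: s stays 3.0000
seg 4 [108.3°–147.5°] uniform, h=19: θ=145.4° here. β=37.1, B=39.2. 19·37.1/39.2 = 17.9821 → s = 20.9821
radial distance = base radius + s = 50 + 20.9821 = 70.9821

70.9821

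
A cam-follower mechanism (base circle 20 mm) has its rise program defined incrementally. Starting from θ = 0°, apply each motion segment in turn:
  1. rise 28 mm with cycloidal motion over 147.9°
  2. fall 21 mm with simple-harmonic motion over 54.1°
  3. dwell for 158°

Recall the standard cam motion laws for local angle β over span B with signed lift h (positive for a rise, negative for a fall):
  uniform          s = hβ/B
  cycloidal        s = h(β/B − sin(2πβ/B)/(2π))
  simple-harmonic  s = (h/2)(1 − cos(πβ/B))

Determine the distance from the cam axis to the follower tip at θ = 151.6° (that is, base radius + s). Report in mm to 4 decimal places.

seg 1 [0°–147.9°] cycloidal, h=28: full span → s += 28 → s = 28.0000
seg 2 [147.9°–202°] simple-harmonic, h=-21: θ=151.6° here. β=3.7, B=54.1. -21/2·(1 − cos(π·0.0684)) = -0.2414 → s = 27.7586
radial distance = base radius + s = 20 + 27.7586 = 47.7586

47.7586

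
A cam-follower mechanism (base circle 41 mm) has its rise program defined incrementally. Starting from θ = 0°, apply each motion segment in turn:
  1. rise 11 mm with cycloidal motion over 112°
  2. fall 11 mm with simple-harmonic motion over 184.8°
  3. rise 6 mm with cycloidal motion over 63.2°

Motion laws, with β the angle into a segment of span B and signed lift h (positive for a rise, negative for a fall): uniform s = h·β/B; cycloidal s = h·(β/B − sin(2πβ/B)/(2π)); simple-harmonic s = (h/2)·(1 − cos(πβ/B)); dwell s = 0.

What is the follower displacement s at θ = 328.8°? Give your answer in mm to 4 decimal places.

seg 1 [0°–112°] cycloidal, h=11: full span → s += 11 → s = 11.0000
seg 2 [112°–296.8°] simple-harmonic, h=-11: full span → s += -11 → s = 0.0000
seg 3 [296.8°–360°] cycloidal, h=6: θ=328.8° here. β=32, B=63.2. 6·(0.5063 − sin(2π·0.5063)/(2π)) = 3.0759 → s = 3.0759

3.0759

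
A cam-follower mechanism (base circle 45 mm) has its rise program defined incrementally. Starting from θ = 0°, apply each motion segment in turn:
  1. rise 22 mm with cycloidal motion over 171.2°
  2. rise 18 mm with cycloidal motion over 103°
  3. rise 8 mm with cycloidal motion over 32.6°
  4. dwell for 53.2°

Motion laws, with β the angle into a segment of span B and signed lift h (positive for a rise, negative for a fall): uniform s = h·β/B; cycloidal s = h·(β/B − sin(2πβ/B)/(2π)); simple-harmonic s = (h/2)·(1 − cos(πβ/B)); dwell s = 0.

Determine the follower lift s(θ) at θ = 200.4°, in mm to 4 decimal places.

seg 1 [0°–171.2°] cycloidal, h=22: full span → s += 22 → s = 22.0000
seg 2 [171.2°–274.2°] cycloidal, h=18: θ=200.4° here. β=29.2, B=103. 18·(0.2835 − sin(2π·0.2835)/(2π)) = 2.3013 → s = 24.3013

24.3013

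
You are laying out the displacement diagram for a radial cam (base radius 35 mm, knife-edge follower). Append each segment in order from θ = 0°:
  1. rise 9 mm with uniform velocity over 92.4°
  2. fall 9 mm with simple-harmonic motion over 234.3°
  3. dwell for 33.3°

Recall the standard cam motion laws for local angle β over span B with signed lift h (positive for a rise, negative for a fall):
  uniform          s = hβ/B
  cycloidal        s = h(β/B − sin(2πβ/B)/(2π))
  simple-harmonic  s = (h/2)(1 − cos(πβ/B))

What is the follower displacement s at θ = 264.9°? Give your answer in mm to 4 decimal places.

seg 1 [0°–92.4°] uniform, h=9: full span → s += 9 → s = 9.0000
seg 2 [92.4°–326.7°] simple-harmonic, h=-9: θ=264.9° here. β=172.5, B=234.3. -9/2·(1 − cos(π·0.7362)) = -7.5415 → s = 1.4585

1.4585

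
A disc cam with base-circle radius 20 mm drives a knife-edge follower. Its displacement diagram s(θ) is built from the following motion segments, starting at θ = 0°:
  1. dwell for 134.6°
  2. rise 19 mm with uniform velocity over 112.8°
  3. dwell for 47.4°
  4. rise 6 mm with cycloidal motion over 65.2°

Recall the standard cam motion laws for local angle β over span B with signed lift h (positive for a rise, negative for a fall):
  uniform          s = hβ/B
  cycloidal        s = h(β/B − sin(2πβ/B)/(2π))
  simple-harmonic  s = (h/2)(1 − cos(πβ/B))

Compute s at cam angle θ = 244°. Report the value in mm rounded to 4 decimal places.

seg 1 [0°–134.6°] dwell: s stays 0.0000
seg 2 [134.6°–247.4°] uniform, h=19: θ=244° here. β=109.4, B=112.8. 19·109.4/112.8 = 18.4273 → s = 18.4273

18.4273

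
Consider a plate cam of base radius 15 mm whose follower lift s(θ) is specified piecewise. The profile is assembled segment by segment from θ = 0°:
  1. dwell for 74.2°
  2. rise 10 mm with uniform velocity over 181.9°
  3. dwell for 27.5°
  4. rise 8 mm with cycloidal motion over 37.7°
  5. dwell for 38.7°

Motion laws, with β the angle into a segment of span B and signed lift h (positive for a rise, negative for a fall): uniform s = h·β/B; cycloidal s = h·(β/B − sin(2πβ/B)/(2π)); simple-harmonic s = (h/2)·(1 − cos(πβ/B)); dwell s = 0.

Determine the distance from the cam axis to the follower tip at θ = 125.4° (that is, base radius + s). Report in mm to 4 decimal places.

seg 1 [0°–74.2°] dwell: s stays 0.0000
seg 2 [74.2°–256.1°] uniform, h=10: θ=125.4° here. β=51.2, B=181.9. 10·51.2/181.9 = 2.8147 → s = 2.8147
radial distance = base radius + s = 15 + 2.8147 = 17.8147

17.8147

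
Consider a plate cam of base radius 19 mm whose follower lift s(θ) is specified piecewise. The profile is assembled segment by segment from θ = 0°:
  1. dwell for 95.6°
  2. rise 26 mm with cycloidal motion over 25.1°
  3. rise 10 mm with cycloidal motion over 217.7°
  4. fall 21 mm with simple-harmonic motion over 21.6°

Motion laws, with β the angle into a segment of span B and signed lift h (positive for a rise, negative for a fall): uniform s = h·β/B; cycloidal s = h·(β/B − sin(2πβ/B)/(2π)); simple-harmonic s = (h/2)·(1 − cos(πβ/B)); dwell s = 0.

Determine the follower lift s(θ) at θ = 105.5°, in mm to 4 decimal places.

seg 1 [0°–95.6°] dwell: s stays 0.0000
seg 2 [95.6°–120.7°] cycloidal, h=26: θ=105.5° here. β=9.9, B=25.1. 26·(0.3944 − sin(2π·0.3944)/(2π)) = 7.7069 → s = 7.7069

7.7069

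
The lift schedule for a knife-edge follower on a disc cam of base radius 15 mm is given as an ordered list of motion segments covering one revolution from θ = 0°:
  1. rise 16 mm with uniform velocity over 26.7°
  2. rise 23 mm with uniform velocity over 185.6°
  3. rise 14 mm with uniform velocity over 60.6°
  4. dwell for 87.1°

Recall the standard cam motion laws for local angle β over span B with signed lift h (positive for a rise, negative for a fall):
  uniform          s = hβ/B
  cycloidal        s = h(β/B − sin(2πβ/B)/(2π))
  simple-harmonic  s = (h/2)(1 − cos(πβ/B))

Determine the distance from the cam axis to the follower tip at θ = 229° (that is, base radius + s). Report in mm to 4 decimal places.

seg 1 [0°–26.7°] uniform, h=16: full span → s += 16 → s = 16.0000
seg 2 [26.7°–212.3°] uniform, h=23: full span → s += 23 → s = 39.0000
seg 3 [212.3°–272.9°] uniform, h=14: θ=229° here. β=16.7, B=60.6. 14·16.7/60.6 = 3.8581 → s = 42.8581
radial distance = base radius + s = 15 + 42.8581 = 57.8581

57.8581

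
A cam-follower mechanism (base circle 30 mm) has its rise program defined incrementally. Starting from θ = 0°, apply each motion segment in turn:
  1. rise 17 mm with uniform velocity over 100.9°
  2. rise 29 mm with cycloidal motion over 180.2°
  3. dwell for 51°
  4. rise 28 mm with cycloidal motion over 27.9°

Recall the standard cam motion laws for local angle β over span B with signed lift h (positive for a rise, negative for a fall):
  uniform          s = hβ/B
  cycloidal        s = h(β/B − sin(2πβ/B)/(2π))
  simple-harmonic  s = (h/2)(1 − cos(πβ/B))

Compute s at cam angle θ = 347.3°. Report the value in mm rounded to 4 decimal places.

seg 1 [0°–100.9°] uniform, h=17: full span → s += 17 → s = 17.0000
seg 2 [100.9°–281.1°] cycloidal, h=29: full span → s += 29 → s = 46.0000
seg 3 [281.1°–332.1°] dwell: s stays 46.0000
seg 4 [332.1°–360°] cycloidal, h=28: θ=347.3° here. β=15.2, B=27.9. 28·(0.5448 − sin(2π·0.5448)/(2π)) = 16.4925 → s = 62.4925

62.4925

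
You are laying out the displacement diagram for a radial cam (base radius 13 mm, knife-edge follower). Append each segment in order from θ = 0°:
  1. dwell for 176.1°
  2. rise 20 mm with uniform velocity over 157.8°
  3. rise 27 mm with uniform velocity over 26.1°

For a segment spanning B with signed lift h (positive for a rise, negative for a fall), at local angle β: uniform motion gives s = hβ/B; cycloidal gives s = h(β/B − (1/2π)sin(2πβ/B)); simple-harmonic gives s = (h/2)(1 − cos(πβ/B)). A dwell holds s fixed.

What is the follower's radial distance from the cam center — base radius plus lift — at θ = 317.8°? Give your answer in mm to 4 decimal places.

seg 1 [0°–176.1°] dwell: s stays 0.0000
seg 2 [176.1°–333.9°] uniform, h=20: θ=317.8° here. β=141.7, B=157.8. 20·141.7/157.8 = 17.9594 → s = 17.9594
radial distance = base radius + s = 13 + 17.9594 = 30.9594

30.9594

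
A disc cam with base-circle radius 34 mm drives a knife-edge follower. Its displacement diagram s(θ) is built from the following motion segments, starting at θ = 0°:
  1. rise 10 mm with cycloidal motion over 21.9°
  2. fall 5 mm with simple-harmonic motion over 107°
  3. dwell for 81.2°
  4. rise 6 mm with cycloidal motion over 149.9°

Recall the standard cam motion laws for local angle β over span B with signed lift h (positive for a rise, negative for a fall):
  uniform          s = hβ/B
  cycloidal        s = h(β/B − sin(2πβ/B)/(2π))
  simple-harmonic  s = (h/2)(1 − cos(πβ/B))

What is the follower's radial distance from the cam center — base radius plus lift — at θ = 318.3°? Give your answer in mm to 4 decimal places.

seg 1 [0°–21.9°] cycloidal, h=10: full span → s += 10 → s = 10.0000
seg 2 [21.9°–128.9°] simple-harmonic, h=-5: full span → s += -5 → s = 5.0000
seg 3 [128.9°–210.1°] dwell: s stays 5.0000
seg 4 [210.1°–360°] cycloidal, h=6: θ=318.3° here. β=108.2, B=149.9. 6·(0.7218 − sin(2π·0.7218)/(2π)) = 5.2709 → s = 10.2709
radial distance = base radius + s = 34 + 10.2709 = 44.2709

44.2709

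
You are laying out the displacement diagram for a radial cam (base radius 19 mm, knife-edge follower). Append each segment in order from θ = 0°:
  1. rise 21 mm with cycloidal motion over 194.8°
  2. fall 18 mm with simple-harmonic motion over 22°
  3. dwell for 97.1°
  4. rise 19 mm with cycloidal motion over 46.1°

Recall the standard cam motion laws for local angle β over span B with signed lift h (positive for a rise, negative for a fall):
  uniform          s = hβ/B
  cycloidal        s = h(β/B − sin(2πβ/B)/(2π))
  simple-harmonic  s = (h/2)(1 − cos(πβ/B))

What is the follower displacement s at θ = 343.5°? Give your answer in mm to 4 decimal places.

seg 1 [0°–194.8°] cycloidal, h=21: full span → s += 21 → s = 21.0000
seg 2 [194.8°–216.8°] simple-harmonic, h=-18: full span → s += -18 → s = 3.0000
seg 3 [216.8°–313.9°] dwell: s stays 3.0000
seg 4 [313.9°–360°] cycloidal, h=19: θ=343.5° here. β=29.6, B=46.1. 19·(0.6421 − sin(2π·0.6421)/(2π)) = 14.5546 → s = 17.5546

17.5546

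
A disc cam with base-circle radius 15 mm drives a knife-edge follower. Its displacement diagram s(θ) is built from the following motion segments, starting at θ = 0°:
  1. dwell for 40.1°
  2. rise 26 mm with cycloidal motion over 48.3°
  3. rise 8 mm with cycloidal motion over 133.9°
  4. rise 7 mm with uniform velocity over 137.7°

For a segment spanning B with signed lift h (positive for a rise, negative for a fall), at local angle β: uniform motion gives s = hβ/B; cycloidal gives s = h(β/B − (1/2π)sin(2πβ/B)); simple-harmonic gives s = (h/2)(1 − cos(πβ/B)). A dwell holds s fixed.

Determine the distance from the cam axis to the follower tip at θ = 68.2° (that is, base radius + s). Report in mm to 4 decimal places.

seg 1 [0°–40.1°] dwell: s stays 0.0000
seg 2 [40.1°–88.4°] cycloidal, h=26: θ=68.2° here. β=28.1, B=48.3. 26·(0.5818 − sin(2π·0.5818)/(2π)) = 17.1602 → s = 17.1602
radial distance = base radius + s = 15 + 17.1602 = 32.1602

32.1602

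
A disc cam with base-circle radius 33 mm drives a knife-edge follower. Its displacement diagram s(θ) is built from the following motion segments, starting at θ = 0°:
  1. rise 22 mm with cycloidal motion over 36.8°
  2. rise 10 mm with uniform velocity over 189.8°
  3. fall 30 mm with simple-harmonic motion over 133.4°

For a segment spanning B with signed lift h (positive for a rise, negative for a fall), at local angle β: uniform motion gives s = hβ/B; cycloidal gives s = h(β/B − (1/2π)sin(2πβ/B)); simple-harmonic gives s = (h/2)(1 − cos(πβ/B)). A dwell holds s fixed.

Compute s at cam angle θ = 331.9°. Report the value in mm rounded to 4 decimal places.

seg 1 [0°–36.8°] cycloidal, h=22: full span → s += 22 → s = 22.0000
seg 2 [36.8°–226.6°] uniform, h=10: full span → s += 10 → s = 32.0000
seg 3 [226.6°–360°] simple-harmonic, h=-30: θ=331.9° here. β=105.3, B=133.4. -30/2·(1 − cos(π·0.7894)) = -26.8337 → s = 5.1663

5.1663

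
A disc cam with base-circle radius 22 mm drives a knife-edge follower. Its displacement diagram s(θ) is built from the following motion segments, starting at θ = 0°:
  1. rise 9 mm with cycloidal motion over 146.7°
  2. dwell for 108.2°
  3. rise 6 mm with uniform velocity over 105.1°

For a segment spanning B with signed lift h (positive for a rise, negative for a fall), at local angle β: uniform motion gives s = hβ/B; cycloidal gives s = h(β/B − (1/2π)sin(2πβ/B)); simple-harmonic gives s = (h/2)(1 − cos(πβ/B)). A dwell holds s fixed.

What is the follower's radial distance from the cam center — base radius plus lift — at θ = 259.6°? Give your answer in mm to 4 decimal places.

seg 1 [0°–146.7°] cycloidal, h=9: full span → s += 9 → s = 9.0000
seg 2 [146.7°–254.9°] dwell: s stays 9.0000
seg 3 [254.9°–360°] uniform, h=6: θ=259.6° here. β=4.7, B=105.1. 6·4.7/105.1 = 0.2683 → s = 9.2683
radial distance = base radius + s = 22 + 9.2683 = 31.2683

31.2683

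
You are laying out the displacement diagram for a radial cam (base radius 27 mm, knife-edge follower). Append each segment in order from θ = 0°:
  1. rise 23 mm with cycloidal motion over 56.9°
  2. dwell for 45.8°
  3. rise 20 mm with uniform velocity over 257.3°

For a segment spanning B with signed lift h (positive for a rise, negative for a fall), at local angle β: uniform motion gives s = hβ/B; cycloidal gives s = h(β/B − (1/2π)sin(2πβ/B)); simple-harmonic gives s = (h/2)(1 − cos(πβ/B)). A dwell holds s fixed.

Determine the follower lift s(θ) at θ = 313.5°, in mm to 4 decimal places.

seg 1 [0°–56.9°] cycloidal, h=23: full span → s += 23 → s = 23.0000
seg 2 [56.9°–102.7°] dwell: s stays 23.0000
seg 3 [102.7°–360°] uniform, h=20: θ=313.5° here. β=210.8, B=257.3. 20·210.8/257.3 = 16.3855 → s = 39.3855

39.3855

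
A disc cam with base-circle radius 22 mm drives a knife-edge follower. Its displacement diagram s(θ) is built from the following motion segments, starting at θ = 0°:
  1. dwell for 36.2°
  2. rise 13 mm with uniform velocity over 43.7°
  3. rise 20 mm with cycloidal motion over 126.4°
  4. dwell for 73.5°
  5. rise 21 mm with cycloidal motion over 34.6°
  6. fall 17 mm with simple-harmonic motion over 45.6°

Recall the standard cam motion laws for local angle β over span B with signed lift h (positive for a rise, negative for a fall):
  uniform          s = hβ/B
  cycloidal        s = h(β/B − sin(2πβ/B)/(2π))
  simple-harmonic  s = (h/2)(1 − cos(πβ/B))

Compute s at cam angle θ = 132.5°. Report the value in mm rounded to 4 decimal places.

seg 1 [0°–36.2°] dwell: s stays 0.0000
seg 2 [36.2°–79.9°] uniform, h=13: full span → s += 13 → s = 13.0000
seg 3 [79.9°–206.3°] cycloidal, h=20: θ=132.5° here. β=52.6, B=126.4. 20·(0.4161 − sin(2π·0.4161)/(2π)) = 6.7221 → s = 19.7221

19.7221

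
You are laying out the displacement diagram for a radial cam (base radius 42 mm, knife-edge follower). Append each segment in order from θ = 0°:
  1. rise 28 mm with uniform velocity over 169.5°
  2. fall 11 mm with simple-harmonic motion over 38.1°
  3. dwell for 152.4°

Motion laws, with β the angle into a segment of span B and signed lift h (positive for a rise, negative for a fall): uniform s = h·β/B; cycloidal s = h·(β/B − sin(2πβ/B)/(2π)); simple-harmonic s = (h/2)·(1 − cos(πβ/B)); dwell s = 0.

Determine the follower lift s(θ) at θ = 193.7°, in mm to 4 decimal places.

seg 1 [0°–169.5°] uniform, h=28: full span → s += 28 → s = 28.0000
seg 2 [169.5°–207.6°] simple-harmonic, h=-11: θ=193.7° here. β=24.2, B=38.1. -11/2·(1 − cos(π·0.6352)) = -7.7660 → s = 20.2340

20.2340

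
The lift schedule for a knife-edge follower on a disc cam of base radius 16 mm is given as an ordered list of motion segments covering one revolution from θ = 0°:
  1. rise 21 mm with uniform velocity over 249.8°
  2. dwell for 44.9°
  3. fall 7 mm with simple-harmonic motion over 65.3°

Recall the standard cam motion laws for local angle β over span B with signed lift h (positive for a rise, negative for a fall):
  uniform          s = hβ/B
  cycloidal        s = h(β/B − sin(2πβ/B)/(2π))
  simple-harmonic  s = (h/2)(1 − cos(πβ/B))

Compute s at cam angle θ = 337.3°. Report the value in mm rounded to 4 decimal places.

seg 1 [0°–249.8°] uniform, h=21: full span → s += 21 → s = 21.0000
seg 2 [249.8°–294.7°] dwell: s stays 21.0000
seg 3 [294.7°–360°] simple-harmonic, h=-7: θ=337.3° here. β=42.6, B=65.3. -7/2·(1 − cos(π·0.6524)) = -5.1122 → s = 15.8878

15.8878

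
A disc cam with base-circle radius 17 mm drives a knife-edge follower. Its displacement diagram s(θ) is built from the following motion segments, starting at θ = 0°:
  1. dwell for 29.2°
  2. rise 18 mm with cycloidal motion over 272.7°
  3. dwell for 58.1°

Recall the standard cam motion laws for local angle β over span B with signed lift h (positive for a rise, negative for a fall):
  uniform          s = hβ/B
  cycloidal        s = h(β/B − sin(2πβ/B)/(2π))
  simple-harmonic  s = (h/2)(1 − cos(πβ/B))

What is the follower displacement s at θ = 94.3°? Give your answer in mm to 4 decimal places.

seg 1 [0°–29.2°] dwell: s stays 0.0000
seg 2 [29.2°–301.9°] cycloidal, h=18: θ=94.3° here. β=65.1, B=272.7. 18·(0.2387 − sin(2π·0.2387)/(2π)) = 1.4394 → s = 1.4394

1.4394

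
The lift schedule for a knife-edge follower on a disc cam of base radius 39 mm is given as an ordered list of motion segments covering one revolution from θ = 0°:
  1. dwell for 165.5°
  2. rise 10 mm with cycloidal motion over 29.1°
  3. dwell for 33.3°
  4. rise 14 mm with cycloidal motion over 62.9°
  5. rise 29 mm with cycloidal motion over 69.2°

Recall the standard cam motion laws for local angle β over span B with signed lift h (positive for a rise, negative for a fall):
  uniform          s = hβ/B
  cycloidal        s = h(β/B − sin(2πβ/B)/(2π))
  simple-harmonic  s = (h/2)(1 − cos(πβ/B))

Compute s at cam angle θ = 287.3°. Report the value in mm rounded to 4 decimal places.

seg 1 [0°–165.5°] dwell: s stays 0.0000
seg 2 [165.5°–194.6°] cycloidal, h=10: full span → s += 10 → s = 10.0000
seg 3 [194.6°–227.9°] dwell: s stays 10.0000
seg 4 [227.9°–290.8°] cycloidal, h=14: θ=287.3° here. β=59.4, B=62.9. 14·(0.9444 − sin(2π·0.9444)/(2π)) = 13.9842 → s = 23.9842

23.9842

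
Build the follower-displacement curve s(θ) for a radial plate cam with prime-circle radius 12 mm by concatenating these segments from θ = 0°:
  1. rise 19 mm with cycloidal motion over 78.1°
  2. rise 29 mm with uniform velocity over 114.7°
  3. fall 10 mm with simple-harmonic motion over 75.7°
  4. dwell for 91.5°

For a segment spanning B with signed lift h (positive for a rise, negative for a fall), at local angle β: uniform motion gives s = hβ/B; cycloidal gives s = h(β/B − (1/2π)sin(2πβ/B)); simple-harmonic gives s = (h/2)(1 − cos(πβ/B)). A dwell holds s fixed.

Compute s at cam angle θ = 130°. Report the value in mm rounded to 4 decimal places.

seg 1 [0°–78.1°] cycloidal, h=19: full span → s += 19 → s = 19.0000
seg 2 [78.1°–192.8°] uniform, h=29: θ=130° here. β=51.9, B=114.7. 29·51.9/114.7 = 13.1221 → s = 32.1221

32.1221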